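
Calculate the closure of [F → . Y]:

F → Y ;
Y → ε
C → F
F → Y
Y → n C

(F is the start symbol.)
{ [F → . Y], [Y → . n C], [Y → .] }

To compute CLOSURE, for each item [A → α.Bβ] where B is a non-terminal, add [B → .γ] for all productions B → γ; repeat for the newly added items until nothing changes.

Start with: [F → . Y]
  [F → . Y] has the dot before Y: add [Y → .], [Y → . n C]
No further items can be added.

CLOSURE = { [F → . Y], [Y → . n C], [Y → .] }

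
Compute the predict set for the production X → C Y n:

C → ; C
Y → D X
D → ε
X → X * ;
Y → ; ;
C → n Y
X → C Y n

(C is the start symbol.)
PREDICT(X → C Y n) = (FIRST(RHS) \ {ε}) ∪ (FOLLOW(X) if ε ∈ FIRST(RHS), i.e. RHS ⇒* ε)
FIRST(C) = { ';', 'n' }
FIRST(C Y n) = { ';', 'n' }
ε ∉ FIRST(C Y n), so FOLLOW(X) is not added.
PREDICT(X → C Y n) = { ';', 'n' }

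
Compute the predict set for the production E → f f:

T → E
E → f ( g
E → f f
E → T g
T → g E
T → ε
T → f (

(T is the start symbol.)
{ 'f' }

PREDICT(E → f f) = (FIRST(RHS) \ {ε}) ∪ (FOLLOW(E) if ε ∈ FIRST(RHS), i.e. RHS ⇒* ε)
FIRST(f f) = { 'f' }
ε ∉ FIRST(f f), so FOLLOW(E) is not added.
PREDICT(E → f f) = { 'f' }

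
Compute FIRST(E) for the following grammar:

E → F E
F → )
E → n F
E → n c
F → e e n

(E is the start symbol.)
FIRST sets of the other non-terminals involved (by the same procedure, iterated to a fixed point):
  FIRST(F) = { ')', 'e' }

From E → F E:
  - F is a non-terminal: add FIRST(F) \ {ε} = { ')', 'e' }
    F is not nullable, so stop
From E → n F:
  - n is a terminal: add 'n' and stop
From E → n c:
  - n is a terminal: add 'n' and stop

Collecting: FIRST(E) = { ')', 'e', 'n' }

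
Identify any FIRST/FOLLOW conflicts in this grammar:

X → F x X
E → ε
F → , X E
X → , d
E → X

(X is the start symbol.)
A FIRST/FOLLOW conflict occurs when a non-terminal N has a nullable alternative N → β (β ⇒* ε) and another alternative N → α with FIRST(α) ∩ FOLLOW(N) ≠ ∅: on such a lookahead the parser cannot decide between expanding α and letting N vanish via β.

Nullable non-terminals: E.
FIRST sets used below: FIRST(X) = { ',' }

E: nullable alternative(s) E → ε; FOLLOW(E) = { 'x' }
  E → ε: FIRST \ {ε} = { } — this is the only nullable alternative, skip
  E → X: FIRST \ {ε} = { ',' } — disjoint from FOLLOW(E)

F, X have no nullable alternative, so no FIRST/FOLLOW check is needed there.

No FIRST/FOLLOW conflicts found.

Answer: No FIRST/FOLLOW conflicts.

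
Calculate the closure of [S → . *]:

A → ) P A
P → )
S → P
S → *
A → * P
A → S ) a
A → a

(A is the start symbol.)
To compute CLOSURE, for each item [A → α.Bβ] where B is a non-terminal, add [B → .γ] for all productions B → γ; repeat for the newly added items until nothing changes.

Start with: [S → . *]
The dot precedes the terminal '*', so nothing is added.

CLOSURE = { [S → . *] }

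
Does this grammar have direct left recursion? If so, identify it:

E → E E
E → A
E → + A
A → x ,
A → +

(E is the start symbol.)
Direct left recursion occurs when N → N α for some non-terminal N (the right-hand side begins with the left-hand side itself).

E → E E: LEFT RECURSIVE (starts with E)
E → A: starts with A
E → + A: starts with '+'
A → x ,: starts with x
A → +: starts with '+'

The grammar has direct left recursion on: E.

Answer: Yes, E is left-recursive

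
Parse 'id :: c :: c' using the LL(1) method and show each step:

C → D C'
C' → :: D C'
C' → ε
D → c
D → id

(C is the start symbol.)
Stack is shown with the top on the left.

Stack      Input           Action
---------------------------------
C $        id :: c :: c $  output C → D C'
D C' $     id :: c :: c $  output D → id
id C' $    id :: c :: c $  match 'id'
C' $       :: c :: c $     output C' → :: D C'
:: D C' $  :: c :: c $     match '::'
D C' $     c :: c $        output D → c
c C' $     c :: c $        match 'c'
C' $       :: c $          output C' → :: D C'
:: D C' $  :: c $          match '::'
D C' $     c $             output D → c
c C' $     c $             match 'c'
C' $       $               output C' → ε
$          $               accept

The string is accepted.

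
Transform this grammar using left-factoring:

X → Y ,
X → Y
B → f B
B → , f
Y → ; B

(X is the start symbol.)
X → Y X'
X' → ,
X' → ε
B → f B
B → , f
Y → ; B

Left-factoring transforms A → αβ₁ | αβ₂ into A → αA' and A' → β₁ | β₂
(α is the longest common prefix among the alternatives). Repeat until
no nonterminal has two alternatives with a common prefix.

Round 1: X has alternatives sharing prefix 'Y'. Introduce X': X → Y X'
  Add: X' → ,
  Add: X' → ε

No remaining common prefixes — done.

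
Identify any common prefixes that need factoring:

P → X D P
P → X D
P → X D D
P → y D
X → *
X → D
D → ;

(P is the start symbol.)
Yes, P has productions with common prefix 'X D'

Left-factoring is needed when two productions for the same non-terminal
share a common prefix on the right-hand side.

Productions for P:
  P → X D P
  P → X D
  P → X D D
  P → y D
Productions for X:
  X → *
  X → D

Found common prefix 'X D' in productions for P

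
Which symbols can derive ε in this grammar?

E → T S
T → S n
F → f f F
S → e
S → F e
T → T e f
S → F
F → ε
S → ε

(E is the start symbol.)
A non-terminal is nullable if it can derive ε (the empty string): either it has an ε-production, or it has a production whose right-hand side consists entirely of nullable non-terminals.

ε-productions: F → ε, S → ε
So F, S are immediately nullable.
No further non-terminal can be added: every production for the remaining non-terminals contains a terminal or a non-nullable non-terminal.
Nullable = { 'F', 'S' }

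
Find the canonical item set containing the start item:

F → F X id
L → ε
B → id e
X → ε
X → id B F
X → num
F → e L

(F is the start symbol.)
{ [F → . F X id], [F → . e L], [F' → . F] }

First, augment the grammar with F' → F
I₀ = CLOSURE({ [F' → . F] }):
  [F' → . F] has the dot before F: add [F → . F X id], [F → . e L]
No further items can be added.

I₀ = { [F → . F X id], [F → . e L], [F' → . F] }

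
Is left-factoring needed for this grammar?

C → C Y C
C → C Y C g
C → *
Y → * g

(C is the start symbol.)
Yes, C has productions with common prefix 'C Y C'

Left-factoring is needed when two productions for the same non-terminal
share a common prefix on the right-hand side.

Productions for C:
  C → C Y C
  C → C Y C g
  C → *

Found common prefix 'C Y C' in productions for C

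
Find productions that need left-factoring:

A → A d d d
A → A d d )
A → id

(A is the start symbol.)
Yes, A has productions with common prefix 'A d d'

Left-factoring is needed when two productions for the same non-terminal
share a common prefix on the right-hand side.

Productions for A:
  A → A d d d
  A → A d d )
  A → id

Found common prefix 'A d d' in productions for A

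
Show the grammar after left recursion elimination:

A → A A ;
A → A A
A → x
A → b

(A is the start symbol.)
A is directly left-recursive. The standard transformation for
  A → A α₁ | ... | A α_m | β₁ | ... | β_n
is
  A  → β₁ A' | ... | β_n A'
  A' → α₁ A' | ... | α_m A' | ε

A → x becomes A → x A'
A → b becomes A → b A'
A → A A ; becomes A' → A ; A'
A → A A becomes A' → A A'
Add A' → ε

Resulting grammar:
A → x A'
A → b A'
A' → A ; A'
A' → A A'
A' → ε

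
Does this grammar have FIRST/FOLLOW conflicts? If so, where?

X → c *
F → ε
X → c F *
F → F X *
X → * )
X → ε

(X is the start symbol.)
Nullable non-terminals: F, X.
FIRST sets used below: FIRST(F) = { '*', 'c', ε }, FIRST(X) = { '*', 'c', ε }

F: nullable alternative(s) F → ε; FOLLOW(F) = { '*', 'c' }
  F → ε: FIRST \ {ε} = { } — this is the only nullable alternative, skip
  F → F X *: FIRST \ {ε} = { '*', 'c' } — overlaps FOLLOW(F) on { '*', 'c' }: CONFLICT

X: nullable alternative(s) X → ε; FOLLOW(X) = { $, '*' }
  X → c *: FIRST \ {ε} = { 'c' } — disjoint from FOLLOW(X)
  X → c F *: FIRST \ {ε} = { 'c' } — disjoint from FOLLOW(X)
  X → * ): FIRST \ {ε} = { '*' } — overlaps FOLLOW(X) on { '*' }: CONFLICT
  X → ε: FIRST \ {ε} = { } — this is the only nullable alternative, skip

So the grammar has 2 FIRST/FOLLOW conflicts (marked CONFLICT above).

Answer: Yes. X → '*' ')' with FOLLOW(X) on { '*' }; F → F X '*' with FOLLOW(F) on { '*', 'c' }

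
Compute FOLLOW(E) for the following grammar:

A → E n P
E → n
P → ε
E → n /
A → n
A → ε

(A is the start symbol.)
To compute FOLLOW(E), find every occurrence of E on a right-hand side N → α E β: add FIRST(β) \ {ε}, and if β is empty or nullable also add FOLLOW(N). Iterate to a fixed point.

In A → E n P: E is followed by n P, add FIRST(n P) \ {ε} = { 'n' }

Taking the union: FOLLOW(E) = { 'n' }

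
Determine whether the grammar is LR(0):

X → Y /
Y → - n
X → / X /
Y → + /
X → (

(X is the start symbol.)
Yes, the grammar is LR(0)

A grammar is LR(0) if no state in the canonical LR(0) collection has:
  - both a shift item (dot before a terminal) and a complete item (shift-reduce conflict), or
  - two or more complete items (reduce-reduce conflict; the accept item [X' → X .] counts as a complete item here).

Augment with X' → X and build the canonical LR(0) collection (I0 = CLOSURE({[X' → . X]}), then GOTO on every symbol after a dot until no new states appear). It has 12 states:
  I0: { [X → . (], [X → . / X /], [X → . Y /], [X' → . X], [Y → . + /], [Y → . - n] }  — shift
  I1: { [X → ( .] }  — reduce
  I2: { [Y → + . /] }  — shift
  I3: { [Y → - . n] }  — shift
  I4: { [X → . (], [X → . / X /], [X → . Y /], [X → / . X /], [Y → . + /], [Y → . - n] }  — shift
  I5: { [X' → X .] }  — accept
  I6: { [X → Y . /] }  — shift
  I7: { [X → Y / .] }  — reduce
  I8: { [X → / X . /] }  — shift
  I9: { [X → / X / .] }  — reduce
  I10: { [Y → - n .] }  — reduce
  I11: { [Y → + / .] }  — reduce

Every state is either a pure shift/goto state or contains exactly one complete item and nothing to shift — no conflicts. The grammar is LR(0).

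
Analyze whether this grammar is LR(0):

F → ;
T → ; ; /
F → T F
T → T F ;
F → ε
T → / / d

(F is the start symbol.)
A grammar is LR(0) if no state in the canonical LR(0) collection has:
  - both a shift item (dot before a terminal) and a complete item (shift-reduce conflict), or
  - two or more complete items (reduce-reduce conflict; the accept item [F' → F .] counts as a complete item here).

Augment with F' → F and build the canonical LR(0) collection (I0 = CLOSURE({[F' → . F]}), then GOTO on every symbol after a dot until no new states appear). It has 11 states:
  I0: { [F → . ;], [F → . T F], [F → .], [F' → . F], [T → . / / d], [T → . ; ; /], [T → . T F ;] }  — shift, reduce
  I1: { [T → / . / d] }  — shift
  I2: { [F → ; .], [T → ; . ; /] }  — shift, reduce
  I3: { [F' → F .] }  — accept
  I4: { [F → . ;], [F → . T F], [F → .], [F → T . F], [T → . / / d], [T → . ; ; /], [T → . T F ;], [T → T . F ;] }  — shift, reduce
  I5: { [F → T F .], [T → T F . ;] }  — shift, reduce
  I6: { [T → T F ; .] }  — reduce
  I7: { [T → ; ; . /] }  — shift
  I8: { [T → ; ; / .] }  — reduce
  I9: { [T → / / . d] }  — shift
  I10: { [T → / / d .] }  — reduce

Conflict in state I0:
  Shift-reduce conflict between [F → .] and [F → . ;]
So the grammar is NOT LR(0).

Answer: No. Shift-reduce conflict between [F → .] and [F → . ;]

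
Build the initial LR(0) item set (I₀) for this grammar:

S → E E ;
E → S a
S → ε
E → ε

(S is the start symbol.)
{ [E → . S a], [E → .], [S → . E E ;], [S → .], [S' → . S] }

First, augment the grammar with S' → S
I₀ = CLOSURE({ [S' → . S] }):
  [S' → . S] has the dot before S: add [S → . E E ;], [S → .]
  [S → . E E ;] has the dot before E: add [E → . S a], [E → .]
No further items can be added.

I₀ = { [E → . S a], [E → .], [S → . E E ;], [S → .], [S' → . S] }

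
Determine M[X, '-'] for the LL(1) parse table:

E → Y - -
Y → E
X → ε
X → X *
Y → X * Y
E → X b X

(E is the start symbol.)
X → ε

To find M[X, '-'], we find productions for X where '-' is in the predict set (PREDICT(N → α) = (FIRST(α) \ {ε}) ∪ (FOLLOW(N) if α ⇒* ε)).

Relevant sets:
  FIRST(X) = { '*', ε }
  FOLLOW(X) = { $, '*', '-', 'b' }

X → ε: PREDICT = { $, '*', '-', 'b' }
  '-' is in predict set, so this production goes in M[X, '-']
X → X *: PREDICT = { '*' }

M[X, '-'] = X → ε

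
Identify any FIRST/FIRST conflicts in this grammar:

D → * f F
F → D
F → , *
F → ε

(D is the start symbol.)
A FIRST/FIRST conflict occurs when two productions N → α and N → β for the same non-terminal have FIRST(α) ∩ FIRST(β) ≠ ∅ (with ε ∈ FIRST of a nullable right-hand side, so two nullable alternatives also conflict).

FIRST sets of the non-terminals at (or reachable through a nullable prefix from) the front of some alternative:
  FIRST(D) = { '*' }

Productions for F:
  F → D: FIRST = { '*' }
  F → , *: FIRST = { ',' }
  F → ε: FIRST = { ε }
D has only one production, so no FIRST/FIRST conflict is possible there.

All alternatives of each non-terminal have pairwise disjoint FIRST sets.

Answer: No FIRST/FIRST conflicts.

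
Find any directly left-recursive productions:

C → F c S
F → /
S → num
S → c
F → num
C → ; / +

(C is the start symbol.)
C → F c S: starts with F
F → /: starts with '/'
S → num: starts with num
S → c: starts with c
F → num: starts with num
C → ; / +: starts with ';'

No direct left recursion found.

Answer: No direct left recursion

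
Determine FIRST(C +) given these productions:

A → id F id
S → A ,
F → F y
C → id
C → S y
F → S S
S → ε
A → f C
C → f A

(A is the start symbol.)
FIRST sets of the non-terminals involved (from the grammar, by fixed-point iteration):
  FIRST(C) = { 'f', 'id', 'y' }

To compute FIRST(C +), process the symbols left to right:
Symbol C is a non-terminal. Add FIRST(C) \ {ε} = { 'f', 'id', 'y' }
C is not nullable (ε ∉ FIRST(C)), so stop here.
FIRST(C +) = { 'f', 'id', 'y' }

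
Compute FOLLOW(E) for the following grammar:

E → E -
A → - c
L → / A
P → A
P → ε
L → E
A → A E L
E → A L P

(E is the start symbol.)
To compute FOLLOW(E), find every occurrence of E on a right-hand side N → α E β: add FIRST(β) \ {ε}, and if β is empty or nullable also add FOLLOW(N). Iterate to a fixed point.

E is the start symbol, so $ ∈ FOLLOW(E).
In E → E -: E is followed by '-', add FIRST('-') \ {ε} = { '-' }
In L → E: E is at the end, add FOLLOW(L)
In A → A E L: E is followed by L, add FIRST(L) \ {ε} = { '-', '/' }

The FOLLOW sets referred to above (computed the same way, to a fixed point):
  FOLLOW(L) = { $, '-', '/' }

Taking the union: FOLLOW(E) = { $, '-', '/' }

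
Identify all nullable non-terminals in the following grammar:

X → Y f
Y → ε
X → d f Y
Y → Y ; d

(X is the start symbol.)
{ 'Y' }

A non-terminal is nullable if it can derive ε (the empty string): either it has an ε-production, or it has a production whose right-hand side consists entirely of nullable non-terminals.

ε-productions: Y → ε
So Y is immediately nullable.
No further non-terminal can be added: every production for the remaining non-terminals contains a terminal or a non-nullable non-terminal.
Nullable = { 'Y' }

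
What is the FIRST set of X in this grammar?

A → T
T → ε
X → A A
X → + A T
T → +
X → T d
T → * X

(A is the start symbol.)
{ '*', '+', 'd', ε }

To compute FIRST(X), examine every production with X on the left-hand side, reading each right-hand side left to right until a non-nullable symbol is reached.

FIRST sets of the other non-terminals involved (by the same procedure, iterated to a fixed point):
  FIRST(A) = { '*', '+', ε }
  FIRST(T) = { '*', '+', ε }

From X → A A:
  - A is a non-terminal: add FIRST(A) \ {ε} = { '*', '+' }
    A is nullable, so continue to the next symbol
  - A is a non-terminal: add FIRST(A) \ {ε} = { '*', '+' }
    A is nullable and nothing follows, so the whole right-hand side can vanish: ε ∈ FIRST(X)
From X → + A T:
  - '+' is a terminal: add '+' and stop
From X → T d:
  - T is a non-terminal: add FIRST(T) \ {ε} = { '*', '+' }
    T is nullable, so continue to the next symbol
  - d is a terminal: add 'd' and stop

Collecting: FIRST(X) = { '*', '+', 'd', ε }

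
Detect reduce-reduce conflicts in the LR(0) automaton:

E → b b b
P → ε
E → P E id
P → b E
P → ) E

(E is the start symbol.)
Yes — I7: [E → b b b .] vs [P → .]

Augment with E' → E and build the canonical LR(0) collection (I0 = CLOSURE({[E' → . E]}), then GOTO on every symbol after a dot until no new states appear). It has 11 states:
  I0: { [E → . P E id], [E → . b b b], [E' → . E], [P → . ) E], [P → . b E], [P → .] }  — shift, reduce
  I1: { [E → . P E id], [E → . b b b], [P → ) . E], [P → . ) E], [P → . b E], [P → .] }  — shift, reduce
  I2: { [E' → E .] }  — accept
  I3: { [E → . P E id], [E → . b b b], [E → P . E id], [P → . ) E], [P → . b E], [P → .] }  — shift, reduce
  I4: { [E → . P E id], [E → . b b b], [E → b . b b], [P → . ) E], [P → . b E], [P → .], [P → b . E] }  — shift, reduce
  I5: { [P → b E .] }  — reduce
  I6: { [E → . P E id], [E → . b b b], [E → b . b b], [E → b b . b], [P → . ) E], [P → . b E], [P → .], [P → b . E] }  — shift, reduce
  I7: { [E → . P E id], [E → . b b b], [E → b . b b], [E → b b . b], [E → b b b .], [P → . ) E], [P → . b E], [P → .], [P → b . E] }  — shift, 2 reduces
  I8: { [E → P E . id] }  — shift
  I9: { [E → P E id .] }  — reduce
  I10: { [P → ) E .] }  — reduce

I7 contains complete items [E → b b b .], [P → .] — reduce-reduce conflict.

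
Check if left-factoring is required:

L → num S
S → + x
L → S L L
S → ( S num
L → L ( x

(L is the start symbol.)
No, left-factoring is not needed

Left-factoring is needed when two productions for the same non-terminal
share a common prefix on the right-hand side.

Productions for L:
  L → num S
  L → S L L
  L → L ( x
Productions for S:
  S → + x
  S → ( S num

No common prefixes found.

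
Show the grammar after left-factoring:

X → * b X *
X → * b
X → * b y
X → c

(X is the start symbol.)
X → * b X'
X' → X *
X' → ε
X' → y
X → c

Left-factoring transforms A → αβ₁ | αβ₂ into A → αA' and A' → β₁ | β₂
(α is the longest common prefix among the alternatives). Repeat until
no nonterminal has two alternatives with a common prefix.

Round 1: X has alternatives sharing prefix '* b'. Introduce X': X → * b X'
  Add: X' → X *
  Add: X' → ε
  Add: X' → y

No remaining common prefixes — done.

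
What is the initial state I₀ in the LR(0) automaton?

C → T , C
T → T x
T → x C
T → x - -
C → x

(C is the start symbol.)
First, augment the grammar with C' → C
I₀ = CLOSURE({ [C' → . C] }):
  [C' → . C] has the dot before C: add [C → . T , C], [C → . x]
  [C → . T , C] has the dot before T: add [T → . T x], [T → . x C], [T → . x - -]
No further items can be added.

I₀ = { [C → . T , C], [C → . x], [C' → . C], [T → . T x], [T → . x - -], [T → . x C] }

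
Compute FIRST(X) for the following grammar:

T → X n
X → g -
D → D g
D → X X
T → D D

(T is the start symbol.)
{ 'g' }

To compute FIRST(X), examine every production with X on the left-hand side, reading each right-hand side left to right until a non-nullable symbol is reached.

From X → g -:
  - g is a terminal: add 'g' and stop

Collecting: FIRST(X) = { 'g' }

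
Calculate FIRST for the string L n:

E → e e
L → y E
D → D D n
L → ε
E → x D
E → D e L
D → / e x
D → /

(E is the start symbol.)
FIRST sets of the non-terminals involved (from the grammar, by fixed-point iteration):
  FIRST(L) = { 'y', ε }

To compute FIRST(L n), process the symbols left to right:
Symbol L is a non-terminal. Add FIRST(L) \ {ε} = { 'y' }
L is nullable (ε ∈ FIRST(L)), continue to the next symbol.
Symbol n is a terminal. Add 'n' and stop.
FIRST(L n) = { 'n', 'y' }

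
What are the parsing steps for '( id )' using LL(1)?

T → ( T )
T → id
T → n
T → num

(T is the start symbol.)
LL(1) parsing maintains a stack (initially the start symbol over $) and the input. At each step: if the stack top is a terminal, match it against the current input token; if it is a non-terminal N, replace it with the RHS of M[N, lookahead] (the unique production whose predict set contains the lookahead).

Stack is shown with the top on the left.

Stack    Input     Action
-------------------------
T $      ( id ) $  output T → ( T )
( T ) $  ( id ) $  match '('
T ) $    id ) $    output T → id
id ) $   id ) $    match 'id'
) $      ) $       match ')'
$        $         accept

The string is accepted.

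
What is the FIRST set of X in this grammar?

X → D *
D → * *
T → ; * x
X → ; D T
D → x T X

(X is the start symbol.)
{ '*', ';', 'x' }

To compute FIRST(X), examine every production with X on the left-hand side, reading each right-hand side left to right until a non-nullable symbol is reached.

FIRST sets of the other non-terminals involved (by the same procedure, iterated to a fixed point):
  FIRST(D) = { '*', 'x' }

From X → D *:
  - D is a non-terminal: add FIRST(D) \ {ε} = { '*', 'x' }
    D is not nullable, so stop
From X → ; D T:
  - ';' is a terminal: add ';' and stop

Collecting: FIRST(X) = { '*', ';', 'x' }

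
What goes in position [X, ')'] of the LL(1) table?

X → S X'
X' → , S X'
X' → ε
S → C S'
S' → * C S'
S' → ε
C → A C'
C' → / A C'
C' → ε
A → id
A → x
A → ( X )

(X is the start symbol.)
To find M[X, ')'], we find productions for X where ')' is in the predict set (PREDICT(N → α) = (FIRST(α) \ {ε}) ∪ (FOLLOW(N) if α ⇒* ε)).

Relevant sets:
  FIRST(S) = { '(', 'id', 'x' }

X → S X': PREDICT = { '(', 'id', 'x' }

M[X, ')'] is empty (no production applies)

Answer: Empty (error entry)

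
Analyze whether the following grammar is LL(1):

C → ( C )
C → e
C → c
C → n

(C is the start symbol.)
Yes, the grammar is LL(1).

A grammar is LL(1) if for each non-terminal N with multiple productions, the predict sets of those productions are pairwise disjoint, where PREDICT(N → α) = (FIRST(α) \ {ε}) ∪ (FOLLOW(N) if α ⇒* ε).

For C:
  PREDICT(C → '(' C ')') = { '(' }
  PREDICT(C → e) = { 'e' }
  PREDICT(C → c) = { 'c' }
  PREDICT(C → n) = { 'n' }

All predict sets are disjoint. The grammar IS LL(1).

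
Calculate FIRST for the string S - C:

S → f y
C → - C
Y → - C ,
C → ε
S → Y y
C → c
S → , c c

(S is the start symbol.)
FIRST sets of the non-terminals involved (from the grammar, by fixed-point iteration):
  FIRST(S) = { ',', '-', 'f' }

To compute FIRST(S - C), process the symbols left to right:
Symbol S is a non-terminal. Add FIRST(S) \ {ε} = { ',', '-', 'f' }
S is not nullable (ε ∉ FIRST(S)), so stop here.
FIRST(S - C) = { ',', '-', 'f' }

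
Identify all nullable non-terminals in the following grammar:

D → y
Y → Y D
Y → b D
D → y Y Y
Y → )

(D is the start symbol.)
A non-terminal is nullable if it can derive ε (the empty string): either it has an ε-production, or it has a production whose right-hand side consists entirely of nullable non-terminals.

There are no ε-productions, so no non-terminal can derive ε.
No non-terminals are nullable.

Answer: None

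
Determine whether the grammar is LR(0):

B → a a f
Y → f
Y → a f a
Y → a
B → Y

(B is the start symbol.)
A grammar is LR(0) if no state in the canonical LR(0) collection has:
  - both a shift item (dot before a terminal) and a complete item (shift-reduce conflict), or
  - two or more complete items (reduce-reduce conflict; the accept item [B' → B .] counts as a complete item here).

Augment with B' → B and build the canonical LR(0) collection (I0 = CLOSURE({[B' → . B]}), then GOTO on every symbol after a dot until no new states appear). It has 9 states:
  I0: { [B → . Y], [B → . a a f], [B' → . B], [Y → . a f a], [Y → . a], [Y → . f] }  — shift
  I1: { [B' → B .] }  — accept
  I2: { [B → Y .] }  — reduce
  I3: { [B → a . a f], [Y → a . f a], [Y → a .] }  — shift, reduce
  I4: { [Y → f .] }  — reduce
  I5: { [B → a a . f] }  — shift
  I6: { [Y → a f . a] }  — shift
  I7: { [Y → a f a .] }  — reduce
  I8: { [B → a a f .] }  — reduce

Conflict in state I3:
  Shift-reduce conflict between [Y → a .] and [B → a . a f]
So the grammar is NOT LR(0).

Answer: No. Shift-reduce conflict between [Y → a .] and [B → a . a f]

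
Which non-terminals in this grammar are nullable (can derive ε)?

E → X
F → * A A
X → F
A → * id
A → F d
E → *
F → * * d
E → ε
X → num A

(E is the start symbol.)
{ 'E' }

ε-productions: E → ε
So E is immediately nullable.
No further non-terminal can be added: every production for the remaining non-terminals contains a terminal or a non-nullable non-terminal.
Nullable = { 'E' }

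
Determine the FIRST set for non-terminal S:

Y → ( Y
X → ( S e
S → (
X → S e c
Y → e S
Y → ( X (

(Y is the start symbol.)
{ '(' }

From S → (:
  - '(' is a terminal: add '(' and stop

Collecting: FIRST(S) = { '(' }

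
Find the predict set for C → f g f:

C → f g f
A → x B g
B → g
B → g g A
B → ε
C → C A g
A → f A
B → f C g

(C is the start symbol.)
PREDICT(C → f g f) = (FIRST(RHS) \ {ε}) ∪ (FOLLOW(C) if ε ∈ FIRST(RHS), i.e. RHS ⇒* ε)
FIRST(f g f) = { 'f' }
ε ∉ FIRST(f g f), so FOLLOW(C) is not added.
PREDICT(C → f g f) = { 'f' }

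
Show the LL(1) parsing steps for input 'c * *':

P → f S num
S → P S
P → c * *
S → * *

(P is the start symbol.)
LL(1) parsing maintains a stack (initially the start symbol over $) and the input. At each step: if the stack top is a terminal, match it against the current input token; if it is a non-terminal N, replace it with the RHS of M[N, lookahead] (the unique production whose predict set contains the lookahead).

Stack is shown with the top on the left.

Stack    Input    Action
------------------------
P $      c * * $  output P → c * *
c * * $  c * * $  match 'c'
* * $    * * $    match '*'
* $      * $      match '*'
$        $        accept

The string is accepted.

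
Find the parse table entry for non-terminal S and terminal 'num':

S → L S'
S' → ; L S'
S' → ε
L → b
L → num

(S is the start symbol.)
S → L S'

To find M[S, 'num'], we find productions for S where 'num' is in the predict set (PREDICT(N → α) = (FIRST(α) \ {ε}) ∪ (FOLLOW(N) if α ⇒* ε)).

Relevant sets:
  FIRST(L) = { 'b', 'num' }

S → L S': PREDICT = { 'b', 'num' }
  'num' is in predict set, so this production goes in M[S, 'num']

M[S, 'num'] = S → L S'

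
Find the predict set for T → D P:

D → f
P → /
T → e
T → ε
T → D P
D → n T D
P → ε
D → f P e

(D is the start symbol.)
{ 'f', 'n' }

PREDICT(T → D P) = (FIRST(RHS) \ {ε}) ∪ (FOLLOW(T) if ε ∈ FIRST(RHS), i.e. RHS ⇒* ε)
FIRST(D) = { 'f', 'n' }
FIRST(D P) = { 'f', 'n' }
ε ∉ FIRST(D P), so FOLLOW(T) is not added.
PREDICT(T → D P) = { 'f', 'n' }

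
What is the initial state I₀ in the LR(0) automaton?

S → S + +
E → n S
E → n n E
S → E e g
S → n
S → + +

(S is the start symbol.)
First, augment the grammar with S' → S
I₀ = CLOSURE({ [S' → . S] }):
  [S' → . S] has the dot before S: add [S → . S + +], [S → . E e g], [S → . n], [S → . + +]
  [S → . E e g] has the dot before E: add [E → . n S], [E → . n n E]
No further items can be added.

I₀ = { [E → . n S], [E → . n n E], [S → . + +], [S → . E e g], [S → . S + +], [S → . n], [S' → . S] }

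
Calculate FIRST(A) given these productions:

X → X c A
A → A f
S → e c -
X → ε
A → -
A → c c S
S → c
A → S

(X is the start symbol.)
{ '-', 'c', 'e' }

FIRST sets of the other non-terminals involved (by the same procedure, iterated to a fixed point):
  FIRST(S) = { 'c', 'e' }

From A → A f:
  - A is the symbol being defined: contributes nothing new
    A is not nullable, so stop
From A → -:
  - '-' is a terminal: add '-' and stop
From A → c c S:
  - c is a terminal: add 'c' and stop
From A → S:
  - S is a non-terminal: add FIRST(S) \ {ε} = { 'c', 'e' }
    S is not nullable, so stop

Collecting: FIRST(A) = { '-', 'c', 'e' }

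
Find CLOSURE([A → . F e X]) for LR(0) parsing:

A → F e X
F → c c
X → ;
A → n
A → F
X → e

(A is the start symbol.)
{ [A → . F e X], [F → . c c] }

To compute CLOSURE, for each item [A → α.Bβ] where B is a non-terminal, add [B → .γ] for all productions B → γ; repeat for the newly added items until nothing changes.

Start with: [A → . F e X]
  [A → . F e X] has the dot before F: add [F → . c c]
No further items can be added.

CLOSURE = { [A → . F e X], [F → . c c] }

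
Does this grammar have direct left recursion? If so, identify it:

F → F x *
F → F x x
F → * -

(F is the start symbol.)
Yes, F is left-recursive

Direct left recursion occurs when N → N α for some non-terminal N (the right-hand side begins with the left-hand side itself).

F → F x *: LEFT RECURSIVE (starts with F)
F → F x x: LEFT RECURSIVE (starts with F)
F → * -: starts with '*'

The grammar has direct left recursion on: F.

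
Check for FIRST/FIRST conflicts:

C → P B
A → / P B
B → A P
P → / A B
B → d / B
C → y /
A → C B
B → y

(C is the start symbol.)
Yes. A → '/' P B / A → C B on { '/' }; B → A P / B → y on { 'y' }

A FIRST/FIRST conflict occurs when two productions N → α and N → β for the same non-terminal have FIRST(α) ∩ FIRST(β) ≠ ∅ (with ε ∈ FIRST of a nullable right-hand side, so two nullable alternatives also conflict).

FIRST sets of the non-terminals at (or reachable through a nullable prefix from) the front of some alternative:
  FIRST(P) = { '/' }
  FIRST(C) = { '/', 'y' }
  FIRST(A) = { '/', 'y' }

Productions for C:
  C → P B: FIRST = { '/' }
  C → y /: FIRST = { 'y' }
Productions for A:
  A → / P B: FIRST = { '/' }
  A → C B: FIRST = { '/', 'y' }
Productions for B:
  B → A P: FIRST = { '/', 'y' }
  B → d / B: FIRST = { 'd' }
  B → y: FIRST = { 'y' }
P has only one production, so no FIRST/FIRST conflict is possible there.

Conflict for A: A → / P B and A → C B
  Overlap: { '/' }
Conflict for B: B → A P and B → y
  Overlap: { 'y' }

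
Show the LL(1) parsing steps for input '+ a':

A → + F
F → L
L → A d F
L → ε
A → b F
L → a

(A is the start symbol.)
LL(1) parsing maintains a stack (initially the start symbol over $) and the input. At each step: if the stack top is a terminal, match it against the current input token; if it is a non-terminal N, replace it with the RHS of M[N, lookahead] (the unique production whose predict set contains the lookahead).

Stack is shown with the top on the left.

Stack  Input  Action
--------------------
A $    + a $  output A → + F
+ F $  + a $  match '+'
F $    a $    output F → L
L $    a $    output L → a
a $    a $    match 'a'
$      $      accept

The string is accepted.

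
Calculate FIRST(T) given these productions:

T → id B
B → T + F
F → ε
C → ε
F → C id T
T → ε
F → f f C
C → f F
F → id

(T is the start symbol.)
To compute FIRST(T), examine every production with T on the left-hand side, reading each right-hand side left to right until a non-nullable symbol is reached.

From T → id B:
  - id is a terminal: add 'id' and stop
From T → ε:
  - ε-production, so ε ∈ FIRST(T)

Collecting: FIRST(T) = { 'id', ε }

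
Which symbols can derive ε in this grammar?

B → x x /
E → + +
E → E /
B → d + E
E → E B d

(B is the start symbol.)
None

A non-terminal is nullable if it can derive ε (the empty string): either it has an ε-production, or it has a production whose right-hand side consists entirely of nullable non-terminals.

There are no ε-productions, so no non-terminal can derive ε.
No non-terminals are nullable.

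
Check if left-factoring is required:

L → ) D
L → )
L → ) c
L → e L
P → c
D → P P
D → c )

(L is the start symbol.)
Left-factoring is needed when two productions for the same non-terminal
share a common prefix on the right-hand side.

Productions for L:
  L → ) D
  L → )
  L → ) c
  L → e L
Productions for D:
  D → P P
  D → c )

Found common prefix ')' in productions for L

Answer: Yes, L has productions with common prefix ')'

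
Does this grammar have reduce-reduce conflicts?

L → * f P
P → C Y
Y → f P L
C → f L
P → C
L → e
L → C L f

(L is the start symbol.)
A reduce-reduce conflict occurs when an LR(0) state has two complete items [A → α .] and [B → β .] — both call for a reduction, and with no lookahead the parser cannot choose between them.

Augment with L' → L and build the canonical LR(0) collection (I0 = CLOSURE({[L' → . L]}), then GOTO on every symbol after a dot until no new states appear). It has 16 states:
  I0: { [C → . f L], [L → . * f P], [L → . C L f], [L → . e], [L' → . L] }  — shift
  I1: { [L → * . f P] }  — shift
  I2: { [C → . f L], [L → . * f P], [L → . C L f], [L → . e], [L → C . L f] }  — shift
  I3: { [L' → L .] }  — accept
  I4: { [L → e .] }  — reduce
  I5: { [C → . f L], [C → f . L], [L → . * f P], [L → . C L f], [L → . e] }  — shift
  I6: { [C → f L .] }  — reduce
  I7: { [L → C L . f] }  — shift
  I8: { [L → C L f .] }  — reduce
  I9: { [C → . f L], [L → * f . P], [P → . C Y], [P → . C] }  — shift
  I10: { [P → C . Y], [P → C .], [Y → . f P L] }  — shift, reduce
  I11: { [L → * f P .] }  — reduce
  I12: { [P → C Y .] }  — reduce
  I13: { [C → . f L], [P → . C Y], [P → . C], [Y → f . P L] }  — shift
  I14: { [C → . f L], [L → . * f P], [L → . C L f], [L → . e], [Y → f P . L] }  — shift
  I15: { [Y → f P L .] }  — reduce

No state contains more than one complete item.

Answer: No reduce-reduce conflicts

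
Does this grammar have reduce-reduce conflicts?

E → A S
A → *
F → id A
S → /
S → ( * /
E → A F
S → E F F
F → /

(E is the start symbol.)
Yes — I5: [F → / .] vs [S → / .]

Augment with E' → E and build the canonical LR(0) collection (I0 = CLOSURE({[E' → . E]}), then GOTO on every symbol after a dot until no new states appear). It has 16 states:
  I0: { [A → . *], [E → . A F], [E → . A S], [E' → . E] }  — shift
  I1: { [A → * .] }  — reduce
  I2: { [A → . *], [E → . A F], [E → . A S], [E → A . F], [E → A . S], [F → . /], [F → . id A], [S → . ( * /], [S → . /], [S → . E F F] }  — shift
  I3: { [E' → E .] }  — accept
  I4: { [S → ( . * /] }  — shift
  I5: { [F → / .], [S → / .] }  — 2 reduces
  I6: { [F → . /], [F → . id A], [S → E . F F] }  — shift
  I7: { [E → A F .] }  — reduce
  I8: { [E → A S .] }  — reduce
  I9: { [A → . *], [F → id . A] }  — shift
  I10: { [F → id A .] }  — reduce
  I11: { [F → / .] }  — reduce
  I12: { [F → . /], [F → . id A], [S → E F . F] }  — shift
  I13: { [S → E F F .] }  — reduce
  I14: { [S → ( * . /] }  — shift
  I15: { [S → ( * / .] }  — reduce

I5 contains complete items [F → / .], [S → / .] — reduce-reduce conflict.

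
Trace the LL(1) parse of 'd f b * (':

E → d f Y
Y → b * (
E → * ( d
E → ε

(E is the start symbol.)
LL(1) parsing maintains a stack (initially the start symbol over $) and the input. At each step: if the stack top is a terminal, match it against the current input token; if it is a non-terminal N, replace it with the RHS of M[N, lookahead] (the unique production whose predict set contains the lookahead).

Stack is shown with the top on the left.

Stack    Input        Action
----------------------------
E $      d f b * ( $  output E → d f Y
d f Y $  d f b * ( $  match 'd'
f Y $    f b * ( $    match 'f'
Y $      b * ( $      output Y → b * (
b * ( $  b * ( $      match 'b'
* ( $    * ( $        match '*'
( $      ( $          match '('
$        $            accept

The string is accepted.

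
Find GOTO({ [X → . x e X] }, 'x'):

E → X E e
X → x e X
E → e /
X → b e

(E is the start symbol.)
GOTO(I, 'x') = CLOSURE({ [A → αX.β] : [A → α.Xβ] ∈ I, X = 'x' })

Items with dot before 'x', with the dot advanced:
  [X → . x e X] → [X → x . e X]
Closure adds nothing (no advanced item has the dot before a non-terminal).

GOTO = { [X → x . e X] }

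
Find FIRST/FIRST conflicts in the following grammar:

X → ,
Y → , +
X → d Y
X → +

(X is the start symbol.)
No FIRST/FIRST conflicts.

Productions for X:
  X → ,: FIRST = { ',' }
  X → d Y: FIRST = { 'd' }
  X → +: FIRST = { '+' }
Y has only one production, so no FIRST/FIRST conflict is possible there.

All alternatives of each non-terminal have pairwise disjoint FIRST sets.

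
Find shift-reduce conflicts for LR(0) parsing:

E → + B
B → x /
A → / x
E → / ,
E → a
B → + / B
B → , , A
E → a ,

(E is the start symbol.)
A shift-reduce conflict occurs when an LR(0) state has both:
  - a complete (reduce) item [A → α .] (dot at the end), and
  - a shift item [B → β . c γ] (dot before a terminal).

Augment with E' → E and build the canonical LR(0) collection (I0 = CLOSURE({[E' → . E]}), then GOTO on every symbol after a dot until no new states appear). It has 18 states:
  I0: { [E → . + B], [E → . / ,], [E → . a ,], [E → . a], [E' → . E] }  — shift
  I1: { [B → . + / B], [B → . , , A], [B → . x /], [E → + . B] }  — shift
  I2: { [E → / . ,] }  — shift
  I3: { [E' → E .] }  — accept
  I4: { [E → a . ,], [E → a .] }  — shift, reduce
  I5: { [E → a , .] }  — reduce
  I6: { [E → / , .] }  — reduce
  I7: { [B → + . / B] }  — shift
  I8: { [B → , . , A] }  — shift
  I9: { [E → + B .] }  — reduce
  I10: { [B → x . /] }  — shift
  I11: { [B → x / .] }  — reduce
  I12: { [A → . / x], [B → , , . A] }  — shift
  I13: { [A → / . x] }  — shift
  I14: { [B → , , A .] }  — reduce
  I15: { [A → / x .] }  — reduce
  I16: { [B → + / . B], [B → . + / B], [B → . , , A], [B → . x /] }  — shift
  I17: { [B → + / B .] }  — reduce

I4 contains reduce item [E → a .] and shift item [E → a . ,] — shift-reduce conflict.

Answer: Yes — I4: [E → a .] vs [E → a . ,]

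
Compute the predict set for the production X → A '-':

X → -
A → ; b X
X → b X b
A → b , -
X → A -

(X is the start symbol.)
PREDICT(X → A '-') = (FIRST(RHS) \ {ε}) ∪ (FOLLOW(X) if ε ∈ FIRST(RHS), i.e. RHS ⇒* ε)
FIRST(A) = { ';', 'b' }
FIRST(A '-') = { ';', 'b' }
ε ∉ FIRST(A '-'), so FOLLOW(X) is not added.
PREDICT(X → A '-') = { ';', 'b' }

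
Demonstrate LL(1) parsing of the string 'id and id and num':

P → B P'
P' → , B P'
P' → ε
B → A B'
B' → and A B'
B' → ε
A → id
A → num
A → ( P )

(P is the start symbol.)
Stack is shown with the top on the left.

Stack          Input                Action
------------------------------------------
P $            id and id and num $  output P → B P'
B P' $         id and id and num $  output B → A B'
A B' P' $      id and id and num $  output A → id
id B' P' $     id and id and num $  match 'id'
B' P' $        and id and num $     output B' → and A B'
and A B' P' $  and id and num $     match 'and'
A B' P' $      id and num $         output A → id
id B' P' $     id and num $         match 'id'
B' P' $        and num $            output B' → and A B'
and A B' P' $  and num $            match 'and'
A B' P' $      num $                output A → num
num B' P' $    num $                match 'num'
B' P' $        $                    output B' → ε
P' $           $                    output P' → ε
$              $                    accept

The string is accepted.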